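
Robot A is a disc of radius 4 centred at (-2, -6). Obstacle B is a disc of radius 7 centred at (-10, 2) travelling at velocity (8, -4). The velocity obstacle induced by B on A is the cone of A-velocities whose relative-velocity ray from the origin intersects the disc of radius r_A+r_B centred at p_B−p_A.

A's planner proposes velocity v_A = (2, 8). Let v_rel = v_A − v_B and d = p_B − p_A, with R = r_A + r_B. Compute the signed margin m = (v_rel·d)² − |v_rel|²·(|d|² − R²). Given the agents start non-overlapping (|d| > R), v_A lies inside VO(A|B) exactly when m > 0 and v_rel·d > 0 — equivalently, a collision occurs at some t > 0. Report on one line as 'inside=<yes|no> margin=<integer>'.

d = (-8, 8),  |d|² = 128;  R = 4+7 = 11,  c = 128−11² = 7
v_rel = (-6, 12),  |v_rel|² = 180;  v_rel·d = (-6)·(-8) + (12)·(8) = 144
180·t² − 288·t + 7 = 0  ⇒  m = 144² − 180·7 = 19476
m = 19476 > 0,  v_rel·d = 144 > 0  ⇒  inside

inside=yes margin=19476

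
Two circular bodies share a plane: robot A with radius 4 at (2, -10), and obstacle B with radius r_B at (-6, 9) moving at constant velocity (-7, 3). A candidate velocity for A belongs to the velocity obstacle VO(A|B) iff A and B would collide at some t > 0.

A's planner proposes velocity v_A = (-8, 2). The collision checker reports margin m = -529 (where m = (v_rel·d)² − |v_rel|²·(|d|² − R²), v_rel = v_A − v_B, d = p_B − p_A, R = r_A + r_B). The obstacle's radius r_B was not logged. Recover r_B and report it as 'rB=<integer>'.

m = -529
d = (-8, 19);  v_rel = (-1, -1),  |v_rel|² = 2
v_rel×d = (-1)·(19) − (-1)·(-8) = -27
since m = R²·2 − (-27)²:  R² = (729 + -529) / 2 = 100
R = √100 = 10  ⇒  r_B = 10 − 4 = 6

rB=6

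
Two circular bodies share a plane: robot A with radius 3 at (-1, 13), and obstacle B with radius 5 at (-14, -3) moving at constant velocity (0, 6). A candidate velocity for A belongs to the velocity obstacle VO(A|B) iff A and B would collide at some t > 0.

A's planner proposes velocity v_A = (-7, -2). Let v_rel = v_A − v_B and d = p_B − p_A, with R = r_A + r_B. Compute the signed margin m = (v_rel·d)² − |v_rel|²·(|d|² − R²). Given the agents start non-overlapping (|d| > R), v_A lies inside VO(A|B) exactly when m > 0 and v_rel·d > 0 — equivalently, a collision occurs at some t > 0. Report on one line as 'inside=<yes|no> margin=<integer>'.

d = (-13, -16),  |d|² = 425;  R = 3+5 = 8,  c = 425−8² = 361
v_rel = (-7, -8),  |v_rel|² = 113;  v_rel·d = (-7)·(-13) + (-8)·(-16) = 219
113·t² − 438·t + 361 = 0  ⇒  m = 219² − 113·361 = 7168
m = 7168 > 0,  v_rel·d = 219 > 0  ⇒  inside

inside=yes margin=7168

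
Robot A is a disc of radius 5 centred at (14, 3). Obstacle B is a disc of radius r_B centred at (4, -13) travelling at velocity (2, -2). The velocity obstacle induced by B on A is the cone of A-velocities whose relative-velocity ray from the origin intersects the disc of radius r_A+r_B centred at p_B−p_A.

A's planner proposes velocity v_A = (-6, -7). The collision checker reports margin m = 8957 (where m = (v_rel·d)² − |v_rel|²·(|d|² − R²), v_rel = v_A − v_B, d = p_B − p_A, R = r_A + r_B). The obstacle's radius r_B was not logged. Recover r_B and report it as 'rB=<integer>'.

m = 8957
d = (-10, -16);  v_rel = (-8, -5),  |v_rel|² = 89
v_rel×d = (-8)·(-16) − (-5)·(-10) = 78
since m = R²·89 − 78²:  R² = (6084 + 8957) / 89 = 169
R = √169 = 13  ⇒  r_B = 13 − 5 = 8

rB=8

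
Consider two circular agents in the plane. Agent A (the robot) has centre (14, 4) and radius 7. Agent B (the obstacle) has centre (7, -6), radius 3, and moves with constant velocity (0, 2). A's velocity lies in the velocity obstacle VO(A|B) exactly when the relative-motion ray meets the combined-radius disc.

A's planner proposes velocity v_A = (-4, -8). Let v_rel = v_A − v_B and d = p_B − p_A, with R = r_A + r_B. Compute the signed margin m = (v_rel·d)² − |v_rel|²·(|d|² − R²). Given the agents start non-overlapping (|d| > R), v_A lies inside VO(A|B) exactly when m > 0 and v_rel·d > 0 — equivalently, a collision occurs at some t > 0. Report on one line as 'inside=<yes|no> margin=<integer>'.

d = (-7, -10),  |d|² = 149;  R = 7+3 = 10,  c = 149−10² = 49
v_rel = (-4, -10),  |v_rel|² = 116;  v_rel·d = (-4)·(-7) + (-10)·(-10) = 128
116·t² − 256·t + 49 = 0  ⇒  m = 128² − 116·49 = 10700
m = 10700 > 0,  v_rel·d = 128 > 0  ⇒  inside

inside=yes margin=10700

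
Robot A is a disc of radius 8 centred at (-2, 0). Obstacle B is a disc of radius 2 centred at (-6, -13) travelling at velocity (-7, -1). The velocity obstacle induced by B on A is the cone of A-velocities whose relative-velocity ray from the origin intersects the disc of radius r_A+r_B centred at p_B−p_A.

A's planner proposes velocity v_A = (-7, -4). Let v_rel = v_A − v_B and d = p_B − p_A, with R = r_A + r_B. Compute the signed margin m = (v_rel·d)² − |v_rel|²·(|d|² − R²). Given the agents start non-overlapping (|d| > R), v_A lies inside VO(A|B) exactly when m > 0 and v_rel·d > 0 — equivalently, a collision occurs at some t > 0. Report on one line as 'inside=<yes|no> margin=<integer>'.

d = (-4, -13),  |d|² = 185;  R = 8+2 = 10,  c = 185−10² = 85
v_rel = (0, -3),  |v_rel|² = 9;  v_rel·d = (0)·(-4) + (-3)·(-13) = 39
9·t² − 78·t + 85 = 0  ⇒  m = 39² − 9·85 = 756
m = 756 > 0,  v_rel·d = 39 > 0  ⇒  inside

inside=yes margin=756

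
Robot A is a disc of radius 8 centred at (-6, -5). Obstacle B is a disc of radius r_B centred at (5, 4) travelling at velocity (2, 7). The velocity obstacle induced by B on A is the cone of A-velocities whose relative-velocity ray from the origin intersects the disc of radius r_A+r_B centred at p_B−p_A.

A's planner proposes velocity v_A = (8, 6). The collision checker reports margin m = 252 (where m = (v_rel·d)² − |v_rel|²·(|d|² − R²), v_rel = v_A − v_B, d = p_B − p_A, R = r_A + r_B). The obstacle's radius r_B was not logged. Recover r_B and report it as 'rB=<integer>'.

m = 252
d = (11, 9);  v_rel = (6, -1),  |v_rel|² = 37
v_rel×d = (6)·(9) − (-1)·(11) = 65
since m = R²·37 − 65²:  R² = (4225 + 252) / 37 = 121
R = √121 = 11  ⇒  r_B = 11 − 8 = 3

rB=3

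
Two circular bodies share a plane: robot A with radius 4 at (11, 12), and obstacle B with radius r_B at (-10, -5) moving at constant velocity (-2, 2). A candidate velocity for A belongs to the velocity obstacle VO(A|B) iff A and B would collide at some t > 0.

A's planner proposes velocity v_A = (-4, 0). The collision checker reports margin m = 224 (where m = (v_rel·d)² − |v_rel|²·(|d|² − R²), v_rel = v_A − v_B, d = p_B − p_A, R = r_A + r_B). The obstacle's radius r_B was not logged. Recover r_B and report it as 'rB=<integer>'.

m = 224
d = (-21, -17);  v_rel = (-2, -2),  |v_rel|² = 8
v_rel×d = (-2)·(-17) − (-2)·(-21) = -8
since m = R²·8 − (-8)²:  R² = (64 + 224) / 8 = 36
R = √36 = 6  ⇒  r_B = 6 − 4 = 2

rB=2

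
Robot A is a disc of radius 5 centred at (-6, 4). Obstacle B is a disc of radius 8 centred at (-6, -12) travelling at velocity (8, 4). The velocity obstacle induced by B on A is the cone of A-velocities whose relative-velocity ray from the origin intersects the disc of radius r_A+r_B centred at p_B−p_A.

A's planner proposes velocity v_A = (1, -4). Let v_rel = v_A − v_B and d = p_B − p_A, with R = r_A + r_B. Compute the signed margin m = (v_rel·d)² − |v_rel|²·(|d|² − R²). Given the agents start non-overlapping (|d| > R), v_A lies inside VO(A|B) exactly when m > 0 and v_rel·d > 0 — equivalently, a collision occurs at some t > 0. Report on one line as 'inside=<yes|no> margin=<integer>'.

d = (0, -16),  |d|² = 256;  R = 5+8 = 13,  c = 256−13² = 87
v_rel = (-7, -8),  |v_rel|² = 113;  v_rel·d = (-7)·(0) + (-8)·(-16) = 128
113·t² − 256·t + 87 = 0  ⇒  m = 128² − 113·87 = 6553
m = 6553 > 0,  v_rel·d = 128 > 0  ⇒  inside

inside=yes margin=6553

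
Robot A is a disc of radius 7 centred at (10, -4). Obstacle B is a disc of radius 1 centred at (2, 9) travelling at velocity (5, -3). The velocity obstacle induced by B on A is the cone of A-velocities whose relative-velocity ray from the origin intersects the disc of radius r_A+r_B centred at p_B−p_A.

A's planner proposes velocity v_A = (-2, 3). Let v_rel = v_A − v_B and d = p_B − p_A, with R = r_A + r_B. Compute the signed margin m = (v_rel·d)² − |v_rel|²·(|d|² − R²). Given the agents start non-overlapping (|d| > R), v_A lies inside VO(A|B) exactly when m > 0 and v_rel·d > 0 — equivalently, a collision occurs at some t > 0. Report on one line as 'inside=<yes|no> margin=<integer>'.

d = (-8, 13),  |d|² = 233;  R = 7+1 = 8,  c = 233−8² = 169
v_rel = (-7, 6),  |v_rel|² = 85;  v_rel·d = (-7)·(-8) + (6)·(13) = 134
85·t² − 268·t + 169 = 0  ⇒  m = 134² − 85·169 = 3591
m = 3591 > 0,  v_rel·d = 134 > 0  ⇒  inside

inside=yes margin=3591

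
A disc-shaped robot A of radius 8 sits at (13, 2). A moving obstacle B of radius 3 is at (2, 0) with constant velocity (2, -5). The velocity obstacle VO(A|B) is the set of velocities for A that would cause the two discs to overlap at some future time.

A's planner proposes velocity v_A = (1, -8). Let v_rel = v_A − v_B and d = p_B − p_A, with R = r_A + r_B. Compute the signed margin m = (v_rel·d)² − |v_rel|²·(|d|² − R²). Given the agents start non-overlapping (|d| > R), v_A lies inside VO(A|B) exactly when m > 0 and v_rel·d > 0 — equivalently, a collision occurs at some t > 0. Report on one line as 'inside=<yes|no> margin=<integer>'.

d = (-11, -2),  |d|² = 125;  R = 8+3 = 11,  c = 125−11² = 4
v_rel = (-1, -3),  |v_rel|² = 10;  v_rel·d = (-1)·(-11) + (-3)·(-2) = 17
10·t² − 34·t + 4 = 0  ⇒  m = 17² − 10·4 = 249
m = 249 > 0,  v_rel·d = 17 > 0  ⇒  inside

inside=yes margin=249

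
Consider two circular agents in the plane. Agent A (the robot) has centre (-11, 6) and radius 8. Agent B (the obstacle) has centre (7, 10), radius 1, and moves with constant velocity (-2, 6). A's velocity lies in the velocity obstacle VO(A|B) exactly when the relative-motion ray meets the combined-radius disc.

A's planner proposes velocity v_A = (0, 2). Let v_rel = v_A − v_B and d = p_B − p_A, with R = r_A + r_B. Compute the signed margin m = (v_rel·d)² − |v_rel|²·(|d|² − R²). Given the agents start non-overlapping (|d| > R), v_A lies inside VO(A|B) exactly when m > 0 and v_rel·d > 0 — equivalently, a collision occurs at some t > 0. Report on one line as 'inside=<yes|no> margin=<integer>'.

d = (18, 4),  |d|² = 340;  R = 8+1 = 9,  c = 340−9² = 259
v_rel = (2, -4),  |v_rel|² = 20;  v_rel·d = (2)·(18) + (-4)·(4) = 20
20·t² − 40·t + 259 = 0  ⇒  m = 20² − 20·259 = -4780
m = -4780 < 0,  v_rel·d = 20 > 0  ⇒  outside

inside=no margin=-4780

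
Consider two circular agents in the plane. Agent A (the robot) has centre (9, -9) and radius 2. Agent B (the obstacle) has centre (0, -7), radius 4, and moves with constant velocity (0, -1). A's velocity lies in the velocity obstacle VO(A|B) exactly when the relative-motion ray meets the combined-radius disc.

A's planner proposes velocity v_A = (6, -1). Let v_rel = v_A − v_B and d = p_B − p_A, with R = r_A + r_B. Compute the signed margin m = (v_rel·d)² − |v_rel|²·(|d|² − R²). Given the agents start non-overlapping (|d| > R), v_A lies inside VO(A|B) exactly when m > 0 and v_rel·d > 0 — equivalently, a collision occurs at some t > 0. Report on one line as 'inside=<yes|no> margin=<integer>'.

d = (-9, 2),  |d|² = 85;  R = 2+4 = 6,  c = 85−6² = 49
v_rel = (6, 0),  |v_rel|² = 36;  v_rel·d = (6)·(-9) + (0)·(2) = -54
36·t² + 108·t + 49 = 0  ⇒  m = (-54)² − 36·49 = 1152
m = 1152 > 0,  v_rel·d = -54 < 0  ⇒  outside

inside=no margin=1152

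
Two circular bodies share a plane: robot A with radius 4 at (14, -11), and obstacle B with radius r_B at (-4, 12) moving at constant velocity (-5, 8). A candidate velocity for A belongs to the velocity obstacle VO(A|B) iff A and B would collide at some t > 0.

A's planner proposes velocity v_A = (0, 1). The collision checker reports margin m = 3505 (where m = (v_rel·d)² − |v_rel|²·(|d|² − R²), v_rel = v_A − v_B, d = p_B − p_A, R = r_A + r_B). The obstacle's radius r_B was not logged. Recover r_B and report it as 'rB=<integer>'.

m = 3505
d = (-18, 23);  v_rel = (5, -7),  |v_rel|² = 74
v_rel×d = (5)·(23) − (-7)·(-18) = -11
since m = R²·74 − (-11)²:  R² = (121 + 3505) / 74 = 49
R = √49 = 7  ⇒  r_B = 7 − 4 = 3

rB=3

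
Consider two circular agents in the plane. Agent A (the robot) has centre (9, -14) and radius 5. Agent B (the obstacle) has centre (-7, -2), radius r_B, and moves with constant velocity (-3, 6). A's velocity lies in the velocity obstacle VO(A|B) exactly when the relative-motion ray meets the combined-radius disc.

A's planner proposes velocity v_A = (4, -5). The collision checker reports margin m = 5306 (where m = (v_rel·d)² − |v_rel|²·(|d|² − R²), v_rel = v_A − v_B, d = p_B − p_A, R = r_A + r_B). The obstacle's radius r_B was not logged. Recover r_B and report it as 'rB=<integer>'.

m = 5306
d = (-16, 12);  v_rel = (7, -11),  |v_rel|² = 170
v_rel×d = (7)·(12) − (-11)·(-16) = -92
since m = R²·170 − (-92)²:  R² = (8464 + 5306) / 170 = 81
R = √81 = 9  ⇒  r_B = 9 − 5 = 4

rB=4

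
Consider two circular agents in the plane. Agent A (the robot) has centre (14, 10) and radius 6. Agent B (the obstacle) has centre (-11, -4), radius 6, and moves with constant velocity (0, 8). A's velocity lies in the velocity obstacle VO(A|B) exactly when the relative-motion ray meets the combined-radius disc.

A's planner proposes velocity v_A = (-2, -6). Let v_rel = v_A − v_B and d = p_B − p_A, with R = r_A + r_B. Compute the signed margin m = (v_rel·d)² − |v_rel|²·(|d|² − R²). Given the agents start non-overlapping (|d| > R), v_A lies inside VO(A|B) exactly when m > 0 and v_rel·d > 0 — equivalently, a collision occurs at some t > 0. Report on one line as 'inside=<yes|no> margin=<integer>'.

d = (-25, -14),  |d|² = 821;  R = 6+6 = 12,  c = 821−12² = 677
v_rel = (-2, -14),  |v_rel|² = 200;  v_rel·d = (-2)·(-25) + (-14)·(-14) = 246
200·t² − 492·t + 677 = 0  ⇒  m = 246² − 200·677 = -74884
m = -74884 < 0,  v_rel·d = 246 > 0  ⇒  outside

inside=no margin=-74884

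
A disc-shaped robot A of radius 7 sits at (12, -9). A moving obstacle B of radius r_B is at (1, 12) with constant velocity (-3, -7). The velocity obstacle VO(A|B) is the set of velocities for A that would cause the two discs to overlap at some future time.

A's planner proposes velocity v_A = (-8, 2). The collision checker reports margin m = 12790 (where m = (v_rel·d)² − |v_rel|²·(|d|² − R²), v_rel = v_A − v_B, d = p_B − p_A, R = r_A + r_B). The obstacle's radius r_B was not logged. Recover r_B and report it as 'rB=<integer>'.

m = 12790
d = (-11, 21);  v_rel = (-5, 9),  |v_rel|² = 106
v_rel×d = (-5)·(21) − (9)·(-11) = -6
since m = R²·106 − (-6)²:  R² = (36 + 12790) / 106 = 121
R = √121 = 11  ⇒  r_B = 11 − 7 = 4

rB=4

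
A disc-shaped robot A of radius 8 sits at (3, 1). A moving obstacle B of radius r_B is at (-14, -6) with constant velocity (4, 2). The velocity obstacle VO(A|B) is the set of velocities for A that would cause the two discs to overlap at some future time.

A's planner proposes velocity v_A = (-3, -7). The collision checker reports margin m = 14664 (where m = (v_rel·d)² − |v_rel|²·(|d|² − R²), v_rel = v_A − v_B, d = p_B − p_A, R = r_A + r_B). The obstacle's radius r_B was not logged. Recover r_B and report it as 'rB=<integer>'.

m = 14664
d = (-17, -7);  v_rel = (-7, -9),  |v_rel|² = 130
v_rel×d = (-7)·(-7) − (-9)·(-17) = -104
since m = R²·130 − (-104)²:  R² = (10816 + 14664) / 130 = 196
R = √196 = 14  ⇒  r_B = 14 − 8 = 6

rB=6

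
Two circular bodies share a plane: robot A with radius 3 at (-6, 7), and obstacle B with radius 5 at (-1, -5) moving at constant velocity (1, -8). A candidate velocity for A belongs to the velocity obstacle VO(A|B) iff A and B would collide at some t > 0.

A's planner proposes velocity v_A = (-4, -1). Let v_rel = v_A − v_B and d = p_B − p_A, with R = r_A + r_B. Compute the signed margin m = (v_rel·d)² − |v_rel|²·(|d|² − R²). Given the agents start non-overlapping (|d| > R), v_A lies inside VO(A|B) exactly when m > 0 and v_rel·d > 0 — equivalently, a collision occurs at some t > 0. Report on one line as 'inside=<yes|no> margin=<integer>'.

d = (5, -12),  |d|² = 169;  R = 3+5 = 8,  c = 169−8² = 105
v_rel = (-5, 7),  |v_rel|² = 74;  v_rel·d = (-5)·(5) + (7)·(-12) = -109
74·t² + 218·t + 105 = 0  ⇒  m = (-109)² − 74·105 = 4111
m = 4111 > 0,  v_rel·d = -109 < 0  ⇒  outside

inside=no margin=4111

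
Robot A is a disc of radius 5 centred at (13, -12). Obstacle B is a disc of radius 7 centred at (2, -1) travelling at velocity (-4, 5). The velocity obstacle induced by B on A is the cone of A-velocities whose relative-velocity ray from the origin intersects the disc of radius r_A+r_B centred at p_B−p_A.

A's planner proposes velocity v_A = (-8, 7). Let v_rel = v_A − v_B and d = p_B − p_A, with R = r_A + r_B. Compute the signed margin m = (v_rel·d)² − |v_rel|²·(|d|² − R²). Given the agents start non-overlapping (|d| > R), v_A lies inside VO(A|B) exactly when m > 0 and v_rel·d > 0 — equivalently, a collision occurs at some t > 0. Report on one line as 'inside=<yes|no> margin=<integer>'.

d = (-11, 11),  |d|² = 242;  R = 5+7 = 12,  c = 242−12² = 98
v_rel = (-4, 2),  |v_rel|² = 20;  v_rel·d = (-4)·(-11) + (2)·(11) = 66
20·t² − 132·t + 98 = 0  ⇒  m = 66² − 20·98 = 2396
m = 2396 > 0,  v_rel·d = 66 > 0  ⇒  inside

inside=yes margin=2396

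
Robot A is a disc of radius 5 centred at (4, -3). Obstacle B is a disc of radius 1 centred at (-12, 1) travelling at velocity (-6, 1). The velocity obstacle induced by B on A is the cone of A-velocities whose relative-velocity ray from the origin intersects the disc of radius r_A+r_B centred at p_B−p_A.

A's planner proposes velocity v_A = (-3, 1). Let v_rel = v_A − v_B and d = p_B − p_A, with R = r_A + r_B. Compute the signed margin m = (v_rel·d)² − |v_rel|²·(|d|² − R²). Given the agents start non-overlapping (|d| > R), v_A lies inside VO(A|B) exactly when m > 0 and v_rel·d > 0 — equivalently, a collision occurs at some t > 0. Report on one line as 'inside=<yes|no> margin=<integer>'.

d = (-16, 4),  |d|² = 272;  R = 5+1 = 6,  c = 272−6² = 236
v_rel = (3, 0),  |v_rel|² = 9;  v_rel·d = (3)·(-16) + (0)·(4) = -48
9·t² + 96·t + 236 = 0  ⇒  m = (-48)² − 9·236 = 180
m = 180 > 0,  v_rel·d = -48 < 0  ⇒  outside

inside=no margin=180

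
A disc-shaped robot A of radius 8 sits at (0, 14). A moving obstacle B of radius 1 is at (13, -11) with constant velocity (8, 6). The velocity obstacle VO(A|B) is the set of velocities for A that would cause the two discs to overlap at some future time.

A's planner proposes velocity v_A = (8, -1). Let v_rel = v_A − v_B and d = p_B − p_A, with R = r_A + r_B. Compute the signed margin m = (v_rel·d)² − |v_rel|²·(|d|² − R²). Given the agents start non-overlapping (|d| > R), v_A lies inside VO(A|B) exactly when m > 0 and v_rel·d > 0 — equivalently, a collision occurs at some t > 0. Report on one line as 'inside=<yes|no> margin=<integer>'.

d = (13, -25),  |d|² = 794;  R = 8+1 = 9,  c = 794−9² = 713
v_rel = (0, -7),  |v_rel|² = 49;  v_rel·d = (0)·(13) + (-7)·(-25) = 175
49·t² − 350·t + 713 = 0  ⇒  m = 175² − 49·713 = -4312
m = -4312 < 0,  v_rel·d = 175 > 0  ⇒  outside

inside=no margin=-4312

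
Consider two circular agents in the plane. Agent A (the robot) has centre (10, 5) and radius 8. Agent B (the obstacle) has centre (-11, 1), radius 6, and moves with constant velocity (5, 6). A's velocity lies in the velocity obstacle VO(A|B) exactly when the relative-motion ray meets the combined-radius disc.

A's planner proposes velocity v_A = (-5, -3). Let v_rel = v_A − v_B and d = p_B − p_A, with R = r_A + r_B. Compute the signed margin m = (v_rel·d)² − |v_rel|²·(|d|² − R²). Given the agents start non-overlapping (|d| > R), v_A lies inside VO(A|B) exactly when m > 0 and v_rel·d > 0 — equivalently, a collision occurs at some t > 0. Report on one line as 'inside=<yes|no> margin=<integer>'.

d = (-21, -4),  |d|² = 457;  R = 8+6 = 14,  c = 457−14² = 261
v_rel = (-10, -9),  |v_rel|² = 181;  v_rel·d = (-10)·(-21) + (-9)·(-4) = 246
181·t² − 492·t + 261 = 0  ⇒  m = 246² − 181·261 = 13275
m = 13275 > 0,  v_rel·d = 246 > 0  ⇒  inside

inside=yes margin=13275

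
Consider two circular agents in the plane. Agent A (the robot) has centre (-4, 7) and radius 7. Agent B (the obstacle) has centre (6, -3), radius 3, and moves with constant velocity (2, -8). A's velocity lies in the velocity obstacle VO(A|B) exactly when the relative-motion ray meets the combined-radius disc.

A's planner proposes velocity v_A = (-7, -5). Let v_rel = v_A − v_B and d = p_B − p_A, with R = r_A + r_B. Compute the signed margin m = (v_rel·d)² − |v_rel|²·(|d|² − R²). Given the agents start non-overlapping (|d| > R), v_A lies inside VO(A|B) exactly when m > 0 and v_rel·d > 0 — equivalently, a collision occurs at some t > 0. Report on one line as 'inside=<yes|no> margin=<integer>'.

d = (10, -10),  |d|² = 200;  R = 7+3 = 10,  c = 200−10² = 100
v_rel = (-9, 3),  |v_rel|² = 90;  v_rel·d = (-9)·(10) + (3)·(-10) = -120
90·t² + 240·t + 100 = 0  ⇒  m = (-120)² − 90·100 = 5400
m = 5400 > 0,  v_rel·d = -120 < 0  ⇒  outside

inside=no margin=5400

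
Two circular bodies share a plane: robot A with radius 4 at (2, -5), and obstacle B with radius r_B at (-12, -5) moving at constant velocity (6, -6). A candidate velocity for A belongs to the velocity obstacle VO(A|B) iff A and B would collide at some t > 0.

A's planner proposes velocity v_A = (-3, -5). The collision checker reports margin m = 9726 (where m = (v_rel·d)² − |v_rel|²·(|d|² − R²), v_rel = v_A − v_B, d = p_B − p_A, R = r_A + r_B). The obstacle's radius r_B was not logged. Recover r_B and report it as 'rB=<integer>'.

m = 9726
d = (-14, 0);  v_rel = (-9, 1),  |v_rel|² = 82
v_rel×d = (-9)·(0) − (1)·(-14) = 14
since m = R²·82 − 14²:  R² = (196 + 9726) / 82 = 121
R = √121 = 11  ⇒  r_B = 11 − 4 = 7

rB=7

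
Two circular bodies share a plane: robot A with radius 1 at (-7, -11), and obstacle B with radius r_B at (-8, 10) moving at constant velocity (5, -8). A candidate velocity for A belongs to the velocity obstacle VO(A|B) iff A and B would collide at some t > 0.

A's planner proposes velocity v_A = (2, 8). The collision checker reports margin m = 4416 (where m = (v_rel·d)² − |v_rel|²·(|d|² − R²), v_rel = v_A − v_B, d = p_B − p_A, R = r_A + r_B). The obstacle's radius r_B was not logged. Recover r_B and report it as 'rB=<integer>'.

m = 4416
d = (-1, 21);  v_rel = (-3, 16),  |v_rel|² = 265
v_rel×d = (-3)·(21) − (16)·(-1) = -47
since m = R²·265 − (-47)²:  R² = (2209 + 4416) / 265 = 25
R = √25 = 5  ⇒  r_B = 5 − 1 = 4

rB=4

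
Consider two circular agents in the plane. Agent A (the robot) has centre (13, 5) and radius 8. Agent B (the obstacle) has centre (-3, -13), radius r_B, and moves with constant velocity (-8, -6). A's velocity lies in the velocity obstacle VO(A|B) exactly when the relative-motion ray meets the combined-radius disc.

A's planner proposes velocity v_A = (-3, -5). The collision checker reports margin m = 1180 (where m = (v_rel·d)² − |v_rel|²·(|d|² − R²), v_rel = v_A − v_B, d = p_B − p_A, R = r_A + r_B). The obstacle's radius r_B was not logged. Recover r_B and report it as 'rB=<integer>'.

m = 1180
d = (-16, -18);  v_rel = (5, 1),  |v_rel|² = 26
v_rel×d = (5)·(-18) − (1)·(-16) = -74
since m = R²·26 − (-74)²:  R² = (5476 + 1180) / 26 = 256
R = √256 = 16  ⇒  r_B = 16 − 8 = 8

rB=8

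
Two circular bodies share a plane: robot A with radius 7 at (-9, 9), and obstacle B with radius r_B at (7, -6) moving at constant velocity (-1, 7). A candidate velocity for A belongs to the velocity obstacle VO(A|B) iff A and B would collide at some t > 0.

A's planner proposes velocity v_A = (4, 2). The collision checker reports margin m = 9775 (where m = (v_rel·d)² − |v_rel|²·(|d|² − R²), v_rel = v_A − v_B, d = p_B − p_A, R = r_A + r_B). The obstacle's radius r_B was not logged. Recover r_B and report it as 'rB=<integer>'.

m = 9775
d = (16, -15);  v_rel = (5, -5),  |v_rel|² = 50
v_rel×d = (5)·(-15) − (-5)·(16) = 5
since m = R²·50 − 5²:  R² = (25 + 9775) / 50 = 196
R = √196 = 14  ⇒  r_B = 14 − 7 = 7

rB=7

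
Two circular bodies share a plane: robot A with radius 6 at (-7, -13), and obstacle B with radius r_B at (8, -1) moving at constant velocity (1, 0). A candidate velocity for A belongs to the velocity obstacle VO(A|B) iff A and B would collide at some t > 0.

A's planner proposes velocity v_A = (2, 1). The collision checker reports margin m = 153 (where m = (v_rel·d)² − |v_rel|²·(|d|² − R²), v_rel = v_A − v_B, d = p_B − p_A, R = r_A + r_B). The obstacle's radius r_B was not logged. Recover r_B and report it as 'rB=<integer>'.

m = 153
d = (15, 12);  v_rel = (1, 1),  |v_rel|² = 2
v_rel×d = (1)·(12) − (1)·(15) = -3
since m = R²·2 − (-3)²:  R² = (9 + 153) / 2 = 81
R = √81 = 9  ⇒  r_B = 9 − 6 = 3

rB=3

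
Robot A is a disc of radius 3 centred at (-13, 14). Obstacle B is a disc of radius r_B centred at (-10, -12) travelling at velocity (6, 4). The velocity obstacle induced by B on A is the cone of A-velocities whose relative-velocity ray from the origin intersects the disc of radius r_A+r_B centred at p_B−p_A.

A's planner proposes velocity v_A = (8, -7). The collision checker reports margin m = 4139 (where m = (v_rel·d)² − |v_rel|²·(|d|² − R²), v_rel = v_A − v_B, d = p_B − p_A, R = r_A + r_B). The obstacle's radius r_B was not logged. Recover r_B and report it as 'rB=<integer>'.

m = 4139
d = (3, -26);  v_rel = (2, -11),  |v_rel|² = 125
v_rel×d = (2)·(-26) − (-11)·(3) = -19
since m = R²·125 − (-19)²:  R² = (361 + 4139) / 125 = 36
R = √36 = 6  ⇒  r_B = 6 − 3 = 3

rB=3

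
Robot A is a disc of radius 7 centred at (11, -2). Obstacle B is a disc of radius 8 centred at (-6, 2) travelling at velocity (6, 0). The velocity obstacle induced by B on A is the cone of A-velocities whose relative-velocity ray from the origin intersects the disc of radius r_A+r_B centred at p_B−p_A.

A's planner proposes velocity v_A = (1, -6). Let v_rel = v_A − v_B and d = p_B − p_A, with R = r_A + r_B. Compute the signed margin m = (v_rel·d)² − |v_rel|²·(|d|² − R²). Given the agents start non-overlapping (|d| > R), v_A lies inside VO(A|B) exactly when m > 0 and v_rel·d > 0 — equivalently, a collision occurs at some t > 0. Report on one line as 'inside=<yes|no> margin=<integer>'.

d = (-17, 4),  |d|² = 305;  R = 7+8 = 15,  c = 305−15² = 80
v_rel = (-5, -6),  |v_rel|² = 61;  v_rel·d = (-5)·(-17) + (-6)·(4) = 61
61·t² − 122·t + 80 = 0  ⇒  m = 61² − 61·80 = -1159
m = -1159 < 0,  v_rel·d = 61 > 0  ⇒  outside

inside=no margin=-1159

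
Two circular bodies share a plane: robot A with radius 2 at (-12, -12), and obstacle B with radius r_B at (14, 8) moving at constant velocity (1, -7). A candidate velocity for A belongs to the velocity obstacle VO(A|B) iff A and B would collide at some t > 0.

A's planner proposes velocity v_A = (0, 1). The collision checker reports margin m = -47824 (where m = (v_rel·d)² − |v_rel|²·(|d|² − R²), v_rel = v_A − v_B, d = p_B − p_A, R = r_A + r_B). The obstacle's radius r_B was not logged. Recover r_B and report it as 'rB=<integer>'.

m = -47824
d = (26, 20);  v_rel = (-1, 8),  |v_rel|² = 65
v_rel×d = (-1)·(20) − (8)·(26) = -228
since m = R²·65 − (-228)²:  R² = (51984 + -47824) / 65 = 64
R = √64 = 8  ⇒  r_B = 8 − 2 = 6

rB=6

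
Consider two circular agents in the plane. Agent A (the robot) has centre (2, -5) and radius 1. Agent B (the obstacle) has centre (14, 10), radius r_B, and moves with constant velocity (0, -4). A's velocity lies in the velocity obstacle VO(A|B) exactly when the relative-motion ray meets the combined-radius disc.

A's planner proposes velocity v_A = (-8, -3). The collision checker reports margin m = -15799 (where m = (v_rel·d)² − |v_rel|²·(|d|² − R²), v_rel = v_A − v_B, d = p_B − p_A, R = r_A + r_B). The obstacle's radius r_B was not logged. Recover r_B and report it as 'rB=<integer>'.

m = -15799
d = (12, 15);  v_rel = (-8, 1),  |v_rel|² = 65
v_rel×d = (-8)·(15) − (1)·(12) = -132
since m = R²·65 − (-132)²:  R² = (17424 + -15799) / 65 = 25
R = √25 = 5  ⇒  r_B = 5 − 1 = 4

rB=4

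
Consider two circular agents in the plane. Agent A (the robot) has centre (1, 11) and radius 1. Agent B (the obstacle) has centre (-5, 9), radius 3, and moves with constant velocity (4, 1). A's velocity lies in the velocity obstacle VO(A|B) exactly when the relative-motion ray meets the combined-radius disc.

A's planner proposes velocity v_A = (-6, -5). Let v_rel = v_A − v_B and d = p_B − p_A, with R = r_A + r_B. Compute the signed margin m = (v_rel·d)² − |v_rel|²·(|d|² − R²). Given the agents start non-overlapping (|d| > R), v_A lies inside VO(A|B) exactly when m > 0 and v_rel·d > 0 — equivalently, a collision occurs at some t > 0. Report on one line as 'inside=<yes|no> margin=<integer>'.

d = (-6, -2),  |d|² = 40;  R = 1+3 = 4,  c = 40−4² = 24
v_rel = (-10, -6),  |v_rel|² = 136;  v_rel·d = (-10)·(-6) + (-6)·(-2) = 72
136·t² − 144·t + 24 = 0  ⇒  m = 72² − 136·24 = 1920
m = 1920 > 0,  v_rel·d = 72 > 0  ⇒  inside

inside=yes margin=1920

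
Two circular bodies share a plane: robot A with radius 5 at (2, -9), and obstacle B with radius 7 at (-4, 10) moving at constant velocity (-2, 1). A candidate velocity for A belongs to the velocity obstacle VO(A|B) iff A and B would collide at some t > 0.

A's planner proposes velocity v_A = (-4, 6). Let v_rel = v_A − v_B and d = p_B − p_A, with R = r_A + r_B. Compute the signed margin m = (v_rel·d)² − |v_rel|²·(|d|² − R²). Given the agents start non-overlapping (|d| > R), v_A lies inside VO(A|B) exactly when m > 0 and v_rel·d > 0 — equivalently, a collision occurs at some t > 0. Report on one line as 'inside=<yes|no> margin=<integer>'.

d = (-6, 19),  |d|² = 397;  R = 5+7 = 12,  c = 397−12² = 253
v_rel = (-2, 5),  |v_rel|² = 29;  v_rel·d = (-2)·(-6) + (5)·(19) = 107
29·t² − 214·t + 253 = 0  ⇒  m = 107² − 29·253 = 4112
m = 4112 > 0,  v_rel·d = 107 > 0  ⇒  inside

inside=yes margin=4112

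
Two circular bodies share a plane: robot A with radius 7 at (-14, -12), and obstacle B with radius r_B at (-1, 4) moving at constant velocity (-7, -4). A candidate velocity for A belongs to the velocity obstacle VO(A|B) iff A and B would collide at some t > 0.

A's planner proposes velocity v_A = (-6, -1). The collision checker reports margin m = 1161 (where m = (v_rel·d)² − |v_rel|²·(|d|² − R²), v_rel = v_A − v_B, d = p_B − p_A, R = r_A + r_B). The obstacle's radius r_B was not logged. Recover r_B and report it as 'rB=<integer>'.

m = 1161
d = (13, 16);  v_rel = (1, 3),  |v_rel|² = 10
v_rel×d = (1)·(16) − (3)·(13) = -23
since m = R²·10 − (-23)²:  R² = (529 + 1161) / 10 = 169
R = √169 = 13  ⇒  r_B = 13 − 7 = 6

rB=6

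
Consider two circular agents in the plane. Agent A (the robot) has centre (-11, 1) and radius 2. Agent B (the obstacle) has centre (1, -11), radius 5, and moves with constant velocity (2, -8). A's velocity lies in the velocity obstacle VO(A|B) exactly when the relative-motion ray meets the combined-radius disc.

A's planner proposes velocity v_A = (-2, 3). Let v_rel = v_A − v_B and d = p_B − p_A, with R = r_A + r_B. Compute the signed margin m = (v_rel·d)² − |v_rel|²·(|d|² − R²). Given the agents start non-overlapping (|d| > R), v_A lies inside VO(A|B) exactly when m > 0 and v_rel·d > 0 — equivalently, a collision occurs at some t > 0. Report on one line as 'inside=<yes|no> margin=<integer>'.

d = (12, -12),  |d|² = 288;  R = 2+5 = 7,  c = 288−7² = 239
v_rel = (-4, 11),  |v_rel|² = 137;  v_rel·d = (-4)·(12) + (11)·(-12) = -180
137·t² + 360·t + 239 = 0  ⇒  m = (-180)² − 137·239 = -343
m = -343 < 0,  v_rel·d = -180 < 0  ⇒  outside

inside=no margin=-343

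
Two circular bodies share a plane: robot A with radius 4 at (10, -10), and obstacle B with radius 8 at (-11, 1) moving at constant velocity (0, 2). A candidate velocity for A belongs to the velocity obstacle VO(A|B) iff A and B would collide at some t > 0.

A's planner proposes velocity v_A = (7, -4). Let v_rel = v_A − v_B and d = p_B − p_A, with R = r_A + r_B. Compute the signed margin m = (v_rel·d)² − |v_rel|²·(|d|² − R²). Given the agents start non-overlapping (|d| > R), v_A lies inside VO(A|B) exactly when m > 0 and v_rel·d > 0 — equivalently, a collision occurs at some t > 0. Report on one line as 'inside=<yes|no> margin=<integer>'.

d = (-21, 11),  |d|² = 562;  R = 4+8 = 12,  c = 562−12² = 418
v_rel = (7, -6),  |v_rel|² = 85;  v_rel·d = (7)·(-21) + (-6)·(11) = -213
85·t² + 426·t + 418 = 0  ⇒  m = (-213)² − 85·418 = 9839
m = 9839 > 0,  v_rel·d = -213 < 0  ⇒  outside

inside=no margin=9839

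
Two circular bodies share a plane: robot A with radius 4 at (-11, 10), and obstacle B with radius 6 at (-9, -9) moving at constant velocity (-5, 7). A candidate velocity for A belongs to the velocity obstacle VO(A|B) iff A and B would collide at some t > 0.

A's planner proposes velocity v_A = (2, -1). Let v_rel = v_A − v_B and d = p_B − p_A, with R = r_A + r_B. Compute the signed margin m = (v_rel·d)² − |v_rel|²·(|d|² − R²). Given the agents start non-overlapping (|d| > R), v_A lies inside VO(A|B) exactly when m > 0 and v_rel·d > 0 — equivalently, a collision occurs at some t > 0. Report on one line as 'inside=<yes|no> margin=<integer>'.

d = (2, -19),  |d|² = 365;  R = 4+6 = 10,  c = 365−10² = 265
v_rel = (7, -8),  |v_rel|² = 113;  v_rel·d = (7)·(2) + (-8)·(-19) = 166
113·t² − 332·t + 265 = 0  ⇒  m = 166² − 113·265 = -2389
m = -2389 < 0,  v_rel·d = 166 > 0  ⇒  outside

inside=no margin=-2389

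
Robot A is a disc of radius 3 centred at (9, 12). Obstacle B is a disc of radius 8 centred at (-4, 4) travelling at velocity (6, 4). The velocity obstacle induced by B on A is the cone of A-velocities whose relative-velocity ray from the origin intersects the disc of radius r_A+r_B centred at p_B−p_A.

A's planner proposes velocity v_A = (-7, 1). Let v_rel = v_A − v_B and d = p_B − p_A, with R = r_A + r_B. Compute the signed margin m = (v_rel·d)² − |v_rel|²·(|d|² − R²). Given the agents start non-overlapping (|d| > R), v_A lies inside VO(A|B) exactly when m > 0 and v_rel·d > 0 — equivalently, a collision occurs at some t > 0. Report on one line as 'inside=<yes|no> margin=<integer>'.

d = (-13, -8),  |d|² = 233;  R = 3+8 = 11,  c = 233−11² = 112
v_rel = (-13, -3),  |v_rel|² = 178;  v_rel·d = (-13)·(-13) + (-3)·(-8) = 193
178·t² − 386·t + 112 = 0  ⇒  m = 193² − 178·112 = 17313
m = 17313 > 0,  v_rel·d = 193 > 0  ⇒  inside

inside=yes margin=17313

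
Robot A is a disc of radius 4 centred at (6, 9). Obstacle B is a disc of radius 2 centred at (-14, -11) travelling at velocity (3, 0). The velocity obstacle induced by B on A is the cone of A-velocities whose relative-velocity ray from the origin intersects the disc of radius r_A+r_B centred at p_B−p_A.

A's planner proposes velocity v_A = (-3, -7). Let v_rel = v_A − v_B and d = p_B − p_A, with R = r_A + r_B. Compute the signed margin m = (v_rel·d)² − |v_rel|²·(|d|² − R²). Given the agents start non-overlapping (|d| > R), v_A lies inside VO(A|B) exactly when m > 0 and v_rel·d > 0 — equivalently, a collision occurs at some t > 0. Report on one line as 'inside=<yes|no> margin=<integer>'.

d = (-20, -20),  |d|² = 800;  R = 4+2 = 6,  c = 800−6² = 764
v_rel = (-6, -7),  |v_rel|² = 85;  v_rel·d = (-6)·(-20) + (-7)·(-20) = 260
85·t² − 520·t + 764 = 0  ⇒  m = 260² − 85·764 = 2660
m = 2660 > 0,  v_rel·d = 260 > 0  ⇒  inside

inside=yes margin=2660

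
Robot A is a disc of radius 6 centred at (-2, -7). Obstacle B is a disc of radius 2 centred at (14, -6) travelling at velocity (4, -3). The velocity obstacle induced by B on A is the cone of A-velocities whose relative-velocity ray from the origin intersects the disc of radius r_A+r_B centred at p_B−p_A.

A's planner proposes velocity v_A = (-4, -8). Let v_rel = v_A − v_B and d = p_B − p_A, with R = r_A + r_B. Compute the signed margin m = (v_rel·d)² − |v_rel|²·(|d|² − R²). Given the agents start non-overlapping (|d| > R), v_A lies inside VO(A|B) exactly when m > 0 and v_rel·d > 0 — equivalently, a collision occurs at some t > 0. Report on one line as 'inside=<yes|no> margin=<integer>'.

d = (16, 1),  |d|² = 257;  R = 6+2 = 8,  c = 257−8² = 193
v_rel = (-8, -5),  |v_rel|² = 89;  v_rel·d = (-8)·(16) + (-5)·(1) = -133
89·t² + 266·t + 193 = 0  ⇒  m = (-133)² − 89·193 = 512
m = 512 > 0,  v_rel·d = -133 < 0  ⇒  outside

inside=no margin=512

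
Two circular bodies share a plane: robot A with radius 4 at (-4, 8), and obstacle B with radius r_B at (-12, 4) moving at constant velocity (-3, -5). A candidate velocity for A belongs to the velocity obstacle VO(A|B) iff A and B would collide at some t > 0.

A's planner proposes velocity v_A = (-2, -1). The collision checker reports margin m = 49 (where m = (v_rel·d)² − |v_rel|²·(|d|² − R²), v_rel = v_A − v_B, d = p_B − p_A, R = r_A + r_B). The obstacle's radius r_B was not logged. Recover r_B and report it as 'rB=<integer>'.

m = 49
d = (-8, -4);  v_rel = (1, 4),  |v_rel|² = 17
v_rel×d = (1)·(-4) − (4)·(-8) = 28
since m = R²·17 − 28²:  R² = (784 + 49) / 17 = 49
R = √49 = 7  ⇒  r_B = 7 − 4 = 3

rB=3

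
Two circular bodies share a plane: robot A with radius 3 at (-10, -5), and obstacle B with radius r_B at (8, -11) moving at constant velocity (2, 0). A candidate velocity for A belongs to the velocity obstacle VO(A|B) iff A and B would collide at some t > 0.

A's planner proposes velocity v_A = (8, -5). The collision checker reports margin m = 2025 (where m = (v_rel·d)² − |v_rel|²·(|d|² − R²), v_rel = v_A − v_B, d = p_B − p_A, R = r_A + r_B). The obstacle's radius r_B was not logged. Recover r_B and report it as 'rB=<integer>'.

m = 2025
d = (18, -6);  v_rel = (6, -5),  |v_rel|² = 61
v_rel×d = (6)·(-6) − (-5)·(18) = 54
since m = R²·61 − 54²:  R² = (2916 + 2025) / 61 = 81
R = √81 = 9  ⇒  r_B = 9 − 3 = 6

rB=6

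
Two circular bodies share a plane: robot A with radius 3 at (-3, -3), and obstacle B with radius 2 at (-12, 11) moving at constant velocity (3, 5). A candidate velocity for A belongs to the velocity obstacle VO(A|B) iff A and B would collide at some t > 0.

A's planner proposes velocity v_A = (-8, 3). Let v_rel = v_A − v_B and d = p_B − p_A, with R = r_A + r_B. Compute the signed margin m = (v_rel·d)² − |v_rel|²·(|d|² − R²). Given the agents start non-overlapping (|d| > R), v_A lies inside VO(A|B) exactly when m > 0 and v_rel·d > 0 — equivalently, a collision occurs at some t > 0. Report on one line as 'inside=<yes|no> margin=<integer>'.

d = (-9, 14),  |d|² = 277;  R = 3+2 = 5,  c = 277−5² = 252
v_rel = (-11, -2),  |v_rel|² = 125;  v_rel·d = (-11)·(-9) + (-2)·(14) = 71
125·t² − 142·t + 252 = 0  ⇒  m = 71² − 125·252 = -26459
m = -26459 < 0,  v_rel·d = 71 > 0  ⇒  outside

inside=no margin=-26459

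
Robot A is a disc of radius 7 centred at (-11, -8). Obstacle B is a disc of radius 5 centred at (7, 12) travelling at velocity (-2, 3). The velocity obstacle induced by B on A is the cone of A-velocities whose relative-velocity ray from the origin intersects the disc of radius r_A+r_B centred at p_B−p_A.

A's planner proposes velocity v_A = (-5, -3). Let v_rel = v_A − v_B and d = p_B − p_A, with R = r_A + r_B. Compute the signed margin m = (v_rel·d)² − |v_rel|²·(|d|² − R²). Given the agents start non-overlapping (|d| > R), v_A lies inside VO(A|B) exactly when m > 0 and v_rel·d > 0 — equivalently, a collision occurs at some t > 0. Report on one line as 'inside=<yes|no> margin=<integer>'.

d = (18, 20),  |d|² = 724;  R = 7+5 = 12,  c = 724−12² = 580
v_rel = (-3, -6),  |v_rel|² = 45;  v_rel·d = (-3)·(18) + (-6)·(20) = -174
45·t² + 348·t + 580 = 0  ⇒  m = (-174)² − 45·580 = 4176
m = 4176 > 0,  v_rel·d = -174 < 0  ⇒  outside

inside=no margin=4176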